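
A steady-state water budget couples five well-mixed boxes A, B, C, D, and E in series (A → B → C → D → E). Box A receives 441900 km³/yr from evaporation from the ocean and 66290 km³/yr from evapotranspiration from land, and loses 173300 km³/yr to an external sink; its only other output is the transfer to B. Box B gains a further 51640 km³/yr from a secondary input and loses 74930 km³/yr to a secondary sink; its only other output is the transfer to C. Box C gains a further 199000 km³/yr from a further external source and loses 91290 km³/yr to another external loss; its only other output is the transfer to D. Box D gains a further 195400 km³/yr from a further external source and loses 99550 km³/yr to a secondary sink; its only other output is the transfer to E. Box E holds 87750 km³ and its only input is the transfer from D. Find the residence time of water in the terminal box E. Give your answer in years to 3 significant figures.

Box A: F(A→B) = (441900 + 66290) − 173300 = 334890 km³/yr.
Box B: F(B→C) = (334890 + 51640) − 74930 = 311600 km³/yr.
Box C: F(C→D) = (311600 + 199000) − 91290 = 419310 km³/yr.
Box D: F(D→E) = (419310 + 195400) − 99550 = 515160 km³/yr.
Box E throughput = its input = 515160 km³/yr; τ = 87750 / 515160 = 0.1703 yr.

0.170 yr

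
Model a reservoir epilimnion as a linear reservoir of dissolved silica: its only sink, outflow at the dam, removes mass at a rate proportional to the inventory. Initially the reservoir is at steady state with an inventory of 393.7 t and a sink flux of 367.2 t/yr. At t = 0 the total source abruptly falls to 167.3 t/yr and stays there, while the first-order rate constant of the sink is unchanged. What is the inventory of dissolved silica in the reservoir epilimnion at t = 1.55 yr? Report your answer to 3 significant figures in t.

230 t

τ = M₀/F₀ = 393.7/367.2 = 1.072 yr; rate constant k = 1/τ.
New steady state M_∞ = F₁/k = F₁·τ = 167.3 × 1.072 = 179.37 t.
M(t) = M_∞ + (M₀ − M_∞)·e^(−t/τ); t/τ = 1.55/1.072 = 1.446, so e^(−t/τ) = 0.2356.
M(t) = 179.37 + 214.3 × 0.2356 = 229.87 t.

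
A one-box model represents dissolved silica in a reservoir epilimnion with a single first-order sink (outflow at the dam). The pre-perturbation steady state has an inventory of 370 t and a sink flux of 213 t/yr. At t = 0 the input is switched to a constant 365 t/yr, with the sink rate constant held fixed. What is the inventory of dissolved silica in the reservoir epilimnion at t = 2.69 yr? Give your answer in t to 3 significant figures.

Residence time τ = M₀/F₀ = 1.737 yr. The eventual steady state is M_∞ = M₀·(F₁/F₀) = 370 × 365/213 = 634.04 t.
The anomaly ΔM(t) = M(t) − M_∞ decays as ΔM₀·e^(−t/τ) with ΔM₀ = 370 − 634.04 = −264.0 t.
At t = 2.69 yr, e^(−t/τ) = e^(−1.549) = 0.2126, so ΔM = −56.12 t and M = 634.04 − 56.12 = 577.92 t.

578 t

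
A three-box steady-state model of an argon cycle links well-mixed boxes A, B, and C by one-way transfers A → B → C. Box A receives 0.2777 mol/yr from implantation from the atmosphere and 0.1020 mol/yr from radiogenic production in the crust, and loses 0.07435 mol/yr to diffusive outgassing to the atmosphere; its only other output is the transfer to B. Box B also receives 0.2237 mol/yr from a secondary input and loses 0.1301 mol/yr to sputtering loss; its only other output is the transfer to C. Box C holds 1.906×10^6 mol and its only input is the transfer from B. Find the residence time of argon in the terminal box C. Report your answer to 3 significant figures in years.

Box A: F(A→B) = (0.2777 + 0.1020) − 0.07435 = 0.30535 mol/yr.
Box B: F(B→C) = (0.30535 + 0.2237) − 0.1301 = 0.39895 mol/yr.
Box C throughput = its input = 0.39895 mol/yr; τ = 1.906×10^6 / 0.39895 = 4.778×10^6 yr.

4.78×10^6 yr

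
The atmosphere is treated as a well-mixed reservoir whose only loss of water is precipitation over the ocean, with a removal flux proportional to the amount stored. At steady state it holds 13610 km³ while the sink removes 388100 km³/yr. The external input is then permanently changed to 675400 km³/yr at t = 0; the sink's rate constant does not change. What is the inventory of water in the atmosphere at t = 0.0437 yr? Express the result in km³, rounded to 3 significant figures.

The sink rate constant is k = F₀/M₀ = 388100/13610 = 28.52 yr⁻¹.
Solving dM/dt = F₁ − kM with M(0) = M₀ gives M(t) = F₁/k + (M₀ − F₁/k)·e^(−kt).
F₁/k = 675400/28.52 = 23685 km³; kt = 28.52 × 0.0437 = 1.246, e^(−kt) = 0.2876.
M(0.0437) = 23685 + (13610 − 23685) × 0.2876 = 23685 − 2898 = 20787 km³.

20800 km³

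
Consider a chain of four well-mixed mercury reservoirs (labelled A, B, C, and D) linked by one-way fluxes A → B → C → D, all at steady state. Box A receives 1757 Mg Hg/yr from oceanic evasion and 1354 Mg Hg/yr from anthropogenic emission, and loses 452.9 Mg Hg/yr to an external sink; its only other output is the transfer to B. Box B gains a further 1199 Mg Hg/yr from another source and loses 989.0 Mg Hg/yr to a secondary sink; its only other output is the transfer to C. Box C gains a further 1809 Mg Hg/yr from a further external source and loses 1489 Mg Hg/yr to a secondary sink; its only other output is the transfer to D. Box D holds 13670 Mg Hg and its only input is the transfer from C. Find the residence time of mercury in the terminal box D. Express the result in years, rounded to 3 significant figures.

Box A: F(A→B) = (1757 + 1354) − 452.9 = 2658.1 Mg Hg/yr.
Box B: F(B→C) = (2658.1 + 1199) − 989.0 = 2868.1 Mg Hg/yr.
Box C: F(C→D) = (2868.1 + 1809) − 1489 = 3188.1 Mg Hg/yr.
Box D throughput = its input = 3188.1 Mg Hg/yr; τ = 13670 / 3188.1 = 4.288 yr.

4.29 yr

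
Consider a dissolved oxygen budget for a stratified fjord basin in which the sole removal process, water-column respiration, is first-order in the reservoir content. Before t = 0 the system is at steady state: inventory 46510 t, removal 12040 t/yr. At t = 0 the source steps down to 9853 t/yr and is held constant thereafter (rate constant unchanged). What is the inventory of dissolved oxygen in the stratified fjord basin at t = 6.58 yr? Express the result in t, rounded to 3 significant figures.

39600 t

τ = M₀/F₀ = 46510/12040 = 3.863 yr; rate constant k = 1/τ.
New steady state M_∞ = F₁/k = F₁·τ = 9853 × 3.863 = 38062 t.
M(t) = M_∞ + (M₀ − M_∞)·e^(−t/τ); t/τ = 6.58/3.863 = 1.703, so e^(−t/τ) = 0.1821.
M(t) = 38062 + 8448 × 0.1821 = 39600 t.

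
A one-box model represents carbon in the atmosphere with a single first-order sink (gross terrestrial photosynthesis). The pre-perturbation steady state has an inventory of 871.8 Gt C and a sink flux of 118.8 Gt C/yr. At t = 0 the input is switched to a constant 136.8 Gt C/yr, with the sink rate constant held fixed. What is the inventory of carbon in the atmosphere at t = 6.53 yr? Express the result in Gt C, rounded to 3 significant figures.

950 Gt C

The sink rate constant is k = F₀/M₀ = 118.8/871.8 = 0.1363 yr⁻¹.
Solving dM/dt = F₁ − kM with M(0) = M₀ gives M(t) = F₁/k + (M₀ − F₁/k)·e^(−kt).
F₁/k = 136.8/0.1363 = 1003.9 Gt C; kt = 0.1363 × 6.53 = 0.8898, e^(−kt) = 0.4107.
M(6.53) = 1003.9 + (871.8 − 1003.9) × 0.4107 = 1003.9 − 54.25 = 949.64 Gt C.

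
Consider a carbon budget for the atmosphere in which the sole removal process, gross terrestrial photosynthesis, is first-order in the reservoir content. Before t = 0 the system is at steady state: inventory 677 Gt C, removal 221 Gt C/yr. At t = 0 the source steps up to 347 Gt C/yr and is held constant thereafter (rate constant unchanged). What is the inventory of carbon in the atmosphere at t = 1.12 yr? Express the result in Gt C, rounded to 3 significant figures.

795 Gt C

Residence time τ = M₀/F₀ = 3.063 yr. The eventual steady state is M_∞ = M₀·(F₁/F₀) = 677 × 347/221 = 1063.0 Gt C.
The anomaly ΔM(t) = M(t) − M_∞ decays as ΔM₀·e^(−t/τ) with ΔM₀ = 677 − 1063.0 = −386.0 Gt C.
At t = 1.12 yr, e^(−t/τ) = e^(−0.3656) = 0.6938, so ΔM = −267.8 Gt C and M = 1063.0 − 267.8 = 795.20 Gt C.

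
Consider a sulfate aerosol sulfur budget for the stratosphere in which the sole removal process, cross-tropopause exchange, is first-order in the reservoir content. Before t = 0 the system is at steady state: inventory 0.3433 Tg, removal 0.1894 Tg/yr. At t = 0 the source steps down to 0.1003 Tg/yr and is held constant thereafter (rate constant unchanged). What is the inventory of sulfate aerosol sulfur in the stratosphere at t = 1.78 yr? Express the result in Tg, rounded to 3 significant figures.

0.242 Tg

Residence time τ = M₀/F₀ = 1.813 yr. The eventual steady state is M_∞ = M₀·(F₁/F₀) = 0.3433 × 0.1003/0.1894 = 0.18180 Tg.
The anomaly ΔM(t) = M(t) − M_∞ decays as ΔM₀·e^(−t/τ) with ΔM₀ = 0.3433 − 0.18180 = 0.1615 Tg.
At t = 1.78 yr, e^(−t/τ) = e^(−0.9820) = 0.3745, so ΔM = 0.06049 Tg and M = 0.18180 + 0.06049 = 0.24229 Tg.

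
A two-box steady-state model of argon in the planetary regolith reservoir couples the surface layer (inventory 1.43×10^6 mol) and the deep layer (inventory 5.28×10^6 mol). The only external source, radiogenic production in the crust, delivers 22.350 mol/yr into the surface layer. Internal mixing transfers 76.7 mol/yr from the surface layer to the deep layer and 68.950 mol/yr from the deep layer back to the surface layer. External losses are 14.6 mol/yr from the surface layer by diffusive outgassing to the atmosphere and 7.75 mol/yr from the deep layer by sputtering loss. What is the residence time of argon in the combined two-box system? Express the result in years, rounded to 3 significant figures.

Treat the two boxes together as one reservoir: the mixing fluxes between them are internal recycling, so τ = ΣM / Σ(external losses).
M_total = 1.43×10^6 + 5.28×10^6 = 6.7100×10^6 mol.
ΣF_external_out = 14.6 + 7.75 = 22.350 mol/yr.
τ = M_total / ΣF_ext = 6.7100×10^6 / 22.350 = 300200 yr.

300000 yr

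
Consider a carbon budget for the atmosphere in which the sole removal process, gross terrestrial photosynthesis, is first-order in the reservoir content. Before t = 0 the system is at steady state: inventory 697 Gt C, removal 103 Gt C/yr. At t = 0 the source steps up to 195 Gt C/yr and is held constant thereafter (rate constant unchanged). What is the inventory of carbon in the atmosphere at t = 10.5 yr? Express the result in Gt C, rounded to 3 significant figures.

1190 Gt C

τ = M₀/F₀ = 697/103 = 6.767 yr; rate constant k = 1/τ.
New steady state M_∞ = F₁/k = F₁·τ = 195 × 6.767 = 1319.6 Gt C.
M(t) = M_∞ + (M₀ − M_∞)·e^(−t/τ); t/τ = 10.5/6.767 = 1.552, so e^(−t/τ) = 0.2119.
M(t) = 1319.6 − 622.6 × 0.2119 = 1187.6 Gt C.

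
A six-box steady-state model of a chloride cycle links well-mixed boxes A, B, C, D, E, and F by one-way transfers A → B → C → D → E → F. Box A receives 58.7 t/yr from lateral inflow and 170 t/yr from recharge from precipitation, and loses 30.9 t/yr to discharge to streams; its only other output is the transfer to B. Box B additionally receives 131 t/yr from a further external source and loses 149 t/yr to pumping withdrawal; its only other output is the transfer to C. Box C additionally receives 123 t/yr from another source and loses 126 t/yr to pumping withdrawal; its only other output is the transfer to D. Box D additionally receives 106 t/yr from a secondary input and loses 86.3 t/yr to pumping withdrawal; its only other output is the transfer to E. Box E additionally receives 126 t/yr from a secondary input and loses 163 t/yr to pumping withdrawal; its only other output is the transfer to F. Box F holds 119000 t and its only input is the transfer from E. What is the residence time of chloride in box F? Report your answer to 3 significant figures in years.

746 yr

Box A: F(A→B) = (58.7 + 170) − 30.9 = 197.80 t/yr.
Box B: F(B→C) = (197.80 + 131) − 149 = 179.80 t/yr.
Box C: F(C→D) = (179.80 + 123) − 126 = 176.80 t/yr.
Box D: F(D→E) = (176.80 + 106) − 86.3 = 196.50 t/yr.
Box E: F(E→F) = (196.50 + 126) − 163 = 159.50 t/yr.
Box F throughput = its input = 159.50 t/yr; τ = 119000 / 159.50 = 746.1 yr.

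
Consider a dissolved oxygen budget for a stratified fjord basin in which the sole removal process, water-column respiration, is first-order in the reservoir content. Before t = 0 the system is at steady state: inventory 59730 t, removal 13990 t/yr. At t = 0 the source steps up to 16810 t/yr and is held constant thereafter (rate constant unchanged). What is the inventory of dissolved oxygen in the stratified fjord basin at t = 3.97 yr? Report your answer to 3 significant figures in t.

τ = M₀/F₀ = 59730/13990 = 4.269 yr; rate constant k = 1/τ.
New steady state M_∞ = F₁/k = F₁·τ = 16810 × 4.269 = 71770 t.
M(t) = M_∞ + (M₀ − M_∞)·e^(−t/τ); t/τ = 3.97/4.269 = 0.9299, so e^(−t/τ) = 0.3946.
M(t) = 71770 − 12040 × 0.3946 = 67019 t.

67000 t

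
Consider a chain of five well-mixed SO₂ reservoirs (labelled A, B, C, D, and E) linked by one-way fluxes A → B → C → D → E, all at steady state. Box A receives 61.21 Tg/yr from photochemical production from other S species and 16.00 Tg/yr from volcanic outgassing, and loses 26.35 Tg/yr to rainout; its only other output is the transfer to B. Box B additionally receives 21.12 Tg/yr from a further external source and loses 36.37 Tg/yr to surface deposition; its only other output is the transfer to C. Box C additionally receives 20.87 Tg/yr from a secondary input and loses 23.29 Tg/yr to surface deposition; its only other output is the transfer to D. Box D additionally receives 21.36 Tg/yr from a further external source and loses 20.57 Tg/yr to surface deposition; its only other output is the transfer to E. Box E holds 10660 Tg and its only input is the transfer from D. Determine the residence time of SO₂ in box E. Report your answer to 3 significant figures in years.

Box A: F(A→B) = (61.21 + 16.00) − 26.35 = 50.860 Tg/yr.
Box B: F(B→C) = (50.860 + 21.12) − 36.37 = 35.610 Tg/yr.
Box C: F(C→D) = (35.610 + 20.87) − 23.29 = 33.190 Tg/yr.
Box D: F(D→E) = (33.190 + 21.36) − 20.57 = 33.980 Tg/yr.
Box E throughput = its input = 33.980 Tg/yr; τ = 10660 / 33.980 = 313.7 yr.

314 yr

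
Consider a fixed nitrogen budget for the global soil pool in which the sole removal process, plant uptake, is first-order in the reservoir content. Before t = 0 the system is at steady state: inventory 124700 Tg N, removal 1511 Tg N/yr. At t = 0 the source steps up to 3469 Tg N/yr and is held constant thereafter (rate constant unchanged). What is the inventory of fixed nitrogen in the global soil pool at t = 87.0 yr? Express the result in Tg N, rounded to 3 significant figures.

Residence time τ = M₀/F₀ = 82.53 yr. The eventual steady state is M_∞ = M₀·(F₁/F₀) = 124700 × 3469/1511 = 286290 Tg N.
The anomaly ΔM(t) = M(t) − M_∞ decays as ΔM₀·e^(−t/τ) with ΔM₀ = 124700 − 286290 = −161600 Tg N.
At t = 87.0 yr, e^(−t/τ) = e^(−1.054) = 0.3485, so ΔM = −56310 Tg N and M = 286290 − 56310 = 229980 Tg N.

230000 Tg N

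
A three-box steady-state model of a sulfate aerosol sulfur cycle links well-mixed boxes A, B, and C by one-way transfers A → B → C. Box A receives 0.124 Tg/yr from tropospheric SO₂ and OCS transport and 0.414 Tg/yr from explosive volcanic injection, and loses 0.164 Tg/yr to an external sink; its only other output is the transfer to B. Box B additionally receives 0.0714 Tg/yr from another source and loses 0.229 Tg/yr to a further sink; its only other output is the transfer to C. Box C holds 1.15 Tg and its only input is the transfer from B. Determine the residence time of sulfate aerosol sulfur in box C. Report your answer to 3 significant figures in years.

5.31 yr

Box A: F(A→B) = (0.124 + 0.414) − 0.164 = 0.37400 Tg/yr.
Box B: F(B→C) = (0.37400 + 0.0714) − 0.229 = 0.21640 Tg/yr.
Box C throughput = its input = 0.21640 Tg/yr; τ = 1.15 / 0.21640 = 5.314 yr.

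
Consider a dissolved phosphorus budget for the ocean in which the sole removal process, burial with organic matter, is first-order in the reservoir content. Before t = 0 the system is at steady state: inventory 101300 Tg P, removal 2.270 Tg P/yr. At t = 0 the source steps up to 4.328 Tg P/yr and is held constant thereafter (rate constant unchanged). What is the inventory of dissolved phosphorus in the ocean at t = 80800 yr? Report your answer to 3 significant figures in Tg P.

178000 Tg P

τ = M₀/F₀ = 101300/2.270 = 44630 yr; rate constant k = 1/τ.
New steady state M_∞ = F₁/k = F₁·τ = 4.328 × 44630 = 193140 Tg P.
M(t) = M_∞ + (M₀ − M_∞)·e^(−t/τ); t/τ = 80800/44630 = 1.811, so e^(−t/τ) = 0.1636.
M(t) = 193140 − 91840 × 0.1636 = 178120 Tg P.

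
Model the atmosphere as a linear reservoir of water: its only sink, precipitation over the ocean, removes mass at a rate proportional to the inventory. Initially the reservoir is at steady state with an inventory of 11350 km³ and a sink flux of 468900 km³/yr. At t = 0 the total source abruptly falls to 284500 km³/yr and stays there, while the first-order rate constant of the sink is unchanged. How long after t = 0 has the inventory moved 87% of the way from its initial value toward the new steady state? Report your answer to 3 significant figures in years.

τ = M₀/F₀ = 11350/468900 = 0.02421 yr.
The remaining gap fraction is e^(−t/τ); 87% covered ⇒ e^(−t/τ) = 0.130.
t = −τ ln(0.130) = 0.02421 × 2.040 = 0.04938 yr.

0.0494 yr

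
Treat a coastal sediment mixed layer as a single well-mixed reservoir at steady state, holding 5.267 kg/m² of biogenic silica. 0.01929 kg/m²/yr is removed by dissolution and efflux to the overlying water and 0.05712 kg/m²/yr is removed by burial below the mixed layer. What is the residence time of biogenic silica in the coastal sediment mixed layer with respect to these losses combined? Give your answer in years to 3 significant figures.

Total removal = 0.01929 + 0.05712 = 0.076410 kg/m²/yr.
τ = M / ΣF_out = 5.267 / 0.076410 = 68.93 yr.

68.9 yr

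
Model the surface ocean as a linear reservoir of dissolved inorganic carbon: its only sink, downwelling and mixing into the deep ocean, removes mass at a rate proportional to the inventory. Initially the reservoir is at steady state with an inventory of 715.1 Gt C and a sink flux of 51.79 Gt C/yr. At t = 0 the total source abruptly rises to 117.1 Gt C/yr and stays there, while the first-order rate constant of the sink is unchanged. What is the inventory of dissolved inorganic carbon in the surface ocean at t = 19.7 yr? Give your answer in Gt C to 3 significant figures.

τ = M₀/F₀ = 715.1/51.79 = 13.81 yr; rate constant k = 1/τ.
New steady state M_∞ = F₁/k = F₁·τ = 117.1 × 13.81 = 1616.9 Gt C.
M(t) = M_∞ + (M₀ − M_∞)·e^(−t/τ); t/τ = 19.7/13.81 = 1.427, so e^(−t/τ) = 0.2401.
M(t) = 1616.9 − 901.8 × 0.2401 = 1400.4 Gt C.

1400 Gt C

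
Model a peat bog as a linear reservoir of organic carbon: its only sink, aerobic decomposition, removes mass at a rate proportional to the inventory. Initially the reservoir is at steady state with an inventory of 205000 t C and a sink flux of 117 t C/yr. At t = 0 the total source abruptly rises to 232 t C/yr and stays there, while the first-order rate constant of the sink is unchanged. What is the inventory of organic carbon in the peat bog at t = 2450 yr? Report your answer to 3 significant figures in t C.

357000 t C

τ = M₀/F₀ = 205000/117 = 1752 yr; rate constant k = 1/τ.
New steady state M_∞ = F₁/k = F₁·τ = 232 × 1752 = 406500 t C.
M(t) = M_∞ + (M₀ − M_∞)·e^(−t/τ); t/τ = 2450/1752 = 1.398, so e^(−t/τ) = 0.2470.
M(t) = 406500 − 201500 × 0.2470 = 356720 t C.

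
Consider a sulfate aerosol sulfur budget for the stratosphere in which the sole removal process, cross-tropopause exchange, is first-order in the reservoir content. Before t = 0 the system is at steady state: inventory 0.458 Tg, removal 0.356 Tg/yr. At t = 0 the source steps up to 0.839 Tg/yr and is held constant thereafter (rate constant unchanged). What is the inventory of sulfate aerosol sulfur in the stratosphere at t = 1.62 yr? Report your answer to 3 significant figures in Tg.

Residence time τ = M₀/F₀ = 1.287 yr. The eventual steady state is M_∞ = M₀·(F₁/F₀) = 0.458 × 0.839/0.356 = 1.0794 Tg.
The anomaly ΔM(t) = M(t) − M_∞ decays as ΔM₀·e^(−t/τ) with ΔM₀ = 0.458 − 1.0794 = −0.6214 Tg.
At t = 1.62 yr, e^(−t/τ) = e^(−1.259) = 0.2839, so ΔM = −0.1764 Tg and M = 1.0794 − 0.1764 = 0.90299 Tg.

0.903 Tg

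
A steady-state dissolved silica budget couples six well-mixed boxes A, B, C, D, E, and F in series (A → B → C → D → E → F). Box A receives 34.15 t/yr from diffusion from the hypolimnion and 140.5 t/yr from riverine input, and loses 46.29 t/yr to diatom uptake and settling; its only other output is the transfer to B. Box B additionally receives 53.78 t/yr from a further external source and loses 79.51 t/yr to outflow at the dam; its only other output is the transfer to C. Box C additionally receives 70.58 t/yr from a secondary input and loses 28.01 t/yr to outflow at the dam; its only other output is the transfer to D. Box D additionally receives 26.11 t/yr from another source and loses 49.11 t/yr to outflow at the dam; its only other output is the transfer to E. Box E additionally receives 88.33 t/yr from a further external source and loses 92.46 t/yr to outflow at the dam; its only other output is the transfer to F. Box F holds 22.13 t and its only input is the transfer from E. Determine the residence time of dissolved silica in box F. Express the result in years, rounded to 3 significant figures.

Box A: F(A→B) = (34.15 + 140.5) − 46.29 = 128.36 t/yr.
Box B: F(B→C) = (128.36 + 53.78) − 79.51 = 102.63 t/yr.
Box C: F(C→D) = (102.63 + 70.58) − 28.01 = 145.20 t/yr.
Box D: F(D→E) = (145.20 + 26.11) − 49.11 = 122.20 t/yr.
Box E: F(E→F) = (122.20 + 88.33) − 92.46 = 118.07 t/yr.
Box F throughput = its input = 118.07 t/yr; τ = 22.13 / 118.07 = 0.1874 yr.

0.187 yr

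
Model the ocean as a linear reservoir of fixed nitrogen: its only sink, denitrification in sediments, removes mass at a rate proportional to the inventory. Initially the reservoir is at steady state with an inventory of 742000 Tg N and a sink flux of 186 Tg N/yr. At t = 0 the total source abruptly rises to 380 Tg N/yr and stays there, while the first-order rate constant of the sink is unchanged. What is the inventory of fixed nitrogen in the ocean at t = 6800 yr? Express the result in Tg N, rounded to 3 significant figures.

1.38×10^6 Tg N

Residence time τ = M₀/F₀ = 3989 yr. The eventual steady state is M_∞ = M₀·(F₁/F₀) = 742000 × 380/186 = 1.5159×10^6 Tg N.
The anomaly ΔM(t) = M(t) − M_∞ decays as ΔM₀·e^(−t/τ) with ΔM₀ = 742000 − 1.5159×10^6 = −773900 Tg N.
At t = 6800 yr, e^(−t/τ) = e^(−1.705) = 0.1818, so ΔM = −140700 Tg N and M = 1.5159×10^6 − 140700 = 1.3752×10^6 Tg N.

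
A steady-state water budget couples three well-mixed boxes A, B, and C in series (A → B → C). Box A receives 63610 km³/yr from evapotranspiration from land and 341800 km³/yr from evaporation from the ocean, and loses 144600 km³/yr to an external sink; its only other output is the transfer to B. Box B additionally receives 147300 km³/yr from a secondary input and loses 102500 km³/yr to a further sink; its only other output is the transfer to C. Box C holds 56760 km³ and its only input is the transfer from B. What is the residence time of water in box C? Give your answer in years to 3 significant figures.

Box A: F(A→B) = (63610 + 341800) − 144600 = 260810 km³/yr.
Box B: F(B→C) = (260810 + 147300) − 102500 = 305610 km³/yr.
Box C throughput = its input = 305610 km³/yr; τ = 56760 / 305610 = 0.1857 yr.

0.186 yr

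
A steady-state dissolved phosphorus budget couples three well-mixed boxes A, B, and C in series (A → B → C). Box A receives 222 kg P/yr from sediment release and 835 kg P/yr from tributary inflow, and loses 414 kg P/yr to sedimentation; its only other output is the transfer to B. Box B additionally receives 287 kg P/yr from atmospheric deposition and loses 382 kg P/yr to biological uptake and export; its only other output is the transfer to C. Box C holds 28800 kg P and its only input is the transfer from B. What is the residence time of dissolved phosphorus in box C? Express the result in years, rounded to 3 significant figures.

Box A: F(A→B) = (222 + 835) − 414 = 643.00 kg P/yr.
Box B: F(B→C) = (643.00 + 287) − 382 = 548.00 kg P/yr.
Box C throughput = its input = 548.00 kg P/yr; τ = 28800 / 548.00 = 52.55 yr.

52.6 yr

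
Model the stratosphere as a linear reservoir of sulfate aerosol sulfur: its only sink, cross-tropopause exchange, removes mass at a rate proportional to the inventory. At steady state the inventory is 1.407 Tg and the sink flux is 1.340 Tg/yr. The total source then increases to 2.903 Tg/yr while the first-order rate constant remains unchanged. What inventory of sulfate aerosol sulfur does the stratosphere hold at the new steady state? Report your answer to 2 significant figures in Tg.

Rate constant k = F/M = 1.340 / 1.407 = 0.9524 yr⁻¹.
At the new steady state, source = k·M_new ⇒ M_new = 2.903 / 0.9524 = 3.048 Tg.
(Equivalently M_new = M × F_new/F_old = 1.407 × 2.903/1.340.)

3.0 Tg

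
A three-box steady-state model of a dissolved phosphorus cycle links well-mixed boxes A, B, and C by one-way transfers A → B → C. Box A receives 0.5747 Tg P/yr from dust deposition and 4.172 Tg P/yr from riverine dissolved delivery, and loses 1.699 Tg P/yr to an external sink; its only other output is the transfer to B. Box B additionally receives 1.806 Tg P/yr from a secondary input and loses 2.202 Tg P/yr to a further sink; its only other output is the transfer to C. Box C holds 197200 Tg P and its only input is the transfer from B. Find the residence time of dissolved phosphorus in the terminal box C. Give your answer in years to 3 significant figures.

74400 yr

Box A: F(A→B) = (0.5747 + 4.172) − 1.699 = 3.0477 Tg P/yr.
Box B: F(B→C) = (3.0477 + 1.806) − 2.202 = 2.6517 Tg P/yr.
Box C throughput = its input = 2.6517 Tg P/yr; τ = 197200 / 2.6517 = 74370 yr.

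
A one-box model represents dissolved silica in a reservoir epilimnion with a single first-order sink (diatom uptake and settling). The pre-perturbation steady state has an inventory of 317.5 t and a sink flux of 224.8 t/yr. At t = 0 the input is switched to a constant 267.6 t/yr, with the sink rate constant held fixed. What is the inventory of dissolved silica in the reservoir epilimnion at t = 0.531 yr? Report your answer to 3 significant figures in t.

Residence time τ = M₀/F₀ = 1.412 yr. The eventual steady state is M_∞ = M₀·(F₁/F₀) = 317.5 × 267.6/224.8 = 377.95 t.
The anomaly ΔM(t) = M(t) − M_∞ decays as ΔM₀·e^(−t/τ) with ΔM₀ = 317.5 − 377.95 = −60.45 t.
At t = 0.531 yr, e^(−t/τ) = e^(−0.3760) = 0.6866, so ΔM = −41.51 t and M = 377.95 − 41.51 = 336.44 t.

336 t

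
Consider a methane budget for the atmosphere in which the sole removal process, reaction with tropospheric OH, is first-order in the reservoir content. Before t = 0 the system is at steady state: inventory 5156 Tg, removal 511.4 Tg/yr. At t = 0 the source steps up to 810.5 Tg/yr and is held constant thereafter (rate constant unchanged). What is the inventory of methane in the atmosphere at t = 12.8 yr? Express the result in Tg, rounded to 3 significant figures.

7320 Tg

τ = M₀/F₀ = 5156/511.4 = 10.08 yr; rate constant k = 1/τ.
New steady state M_∞ = F₁/k = F₁·τ = 810.5 × 10.08 = 8171.6 Tg.
M(t) = M_∞ + (M₀ − M_∞)·e^(−t/τ); t/τ = 12.8/10.08 = 1.270, so e^(−t/τ) = 0.2810.
M(t) = 8171.6 − 3016 × 0.2810 = 7324.3 Tg.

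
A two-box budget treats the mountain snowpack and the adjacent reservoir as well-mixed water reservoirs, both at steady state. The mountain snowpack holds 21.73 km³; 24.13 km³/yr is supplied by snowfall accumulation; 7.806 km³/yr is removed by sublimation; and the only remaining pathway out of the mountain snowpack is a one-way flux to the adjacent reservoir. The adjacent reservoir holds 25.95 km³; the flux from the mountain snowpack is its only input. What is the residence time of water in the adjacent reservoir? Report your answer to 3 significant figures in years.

1.59 yr

Balance the mountain snowpack: ΣF_in = 24.130 km³/yr.
Flux to the adjacent reservoir = ΣF_in − (7.806) = 16.324 km³/yr.
At steady state the output of the adjacent reservoir equals its input, 16.324 km³/yr.
τ = M / F = 25.95 / 16.324 = 1.590 yr.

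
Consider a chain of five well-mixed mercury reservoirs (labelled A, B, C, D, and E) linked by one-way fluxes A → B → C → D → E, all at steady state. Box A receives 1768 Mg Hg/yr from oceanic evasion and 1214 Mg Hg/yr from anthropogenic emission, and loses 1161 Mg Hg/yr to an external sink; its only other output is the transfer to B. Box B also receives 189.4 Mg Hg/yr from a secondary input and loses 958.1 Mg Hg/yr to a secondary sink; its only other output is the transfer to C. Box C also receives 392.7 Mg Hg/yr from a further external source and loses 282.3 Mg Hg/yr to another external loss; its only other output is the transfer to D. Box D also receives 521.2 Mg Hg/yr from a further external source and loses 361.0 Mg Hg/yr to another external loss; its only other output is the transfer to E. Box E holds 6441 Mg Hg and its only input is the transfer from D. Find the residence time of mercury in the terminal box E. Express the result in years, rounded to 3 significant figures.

4.87 yr

Box A: F(A→B) = (1768 + 1214) − 1161 = 1821.0 Mg Hg/yr.
Box B: F(B→C) = (1821.0 + 189.4) − 958.1 = 1052.3 Mg Hg/yr.
Box C: F(C→D) = (1052.3 + 392.7) − 282.3 = 1162.7 Mg Hg/yr.
Box D: F(D→E) = (1162.7 + 521.2) − 361.0 = 1322.9 Mg Hg/yr.
Box E throughput = its input = 1322.9 Mg Hg/yr; τ = 6441 / 1322.9 = 4.869 yr.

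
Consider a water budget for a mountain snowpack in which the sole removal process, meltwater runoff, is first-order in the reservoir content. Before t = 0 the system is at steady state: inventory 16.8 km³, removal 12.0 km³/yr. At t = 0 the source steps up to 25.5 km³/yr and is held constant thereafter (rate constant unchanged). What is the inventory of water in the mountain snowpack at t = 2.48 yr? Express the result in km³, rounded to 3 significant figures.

32.5 km³

τ = M₀/F₀ = 16.8/12.0 = 1.400 yr; rate constant k = 1/τ.
New steady state M_∞ = F₁/k = F₁·τ = 25.5 × 1.400 = 35.700 km³.
M(t) = M_∞ + (M₀ − M_∞)·e^(−t/τ); t/τ = 2.48/1.400 = 1.771, so e^(−t/τ) = 0.1701.
M(t) = 35.700 − 18.90 × 0.1701 = 32.485 km³.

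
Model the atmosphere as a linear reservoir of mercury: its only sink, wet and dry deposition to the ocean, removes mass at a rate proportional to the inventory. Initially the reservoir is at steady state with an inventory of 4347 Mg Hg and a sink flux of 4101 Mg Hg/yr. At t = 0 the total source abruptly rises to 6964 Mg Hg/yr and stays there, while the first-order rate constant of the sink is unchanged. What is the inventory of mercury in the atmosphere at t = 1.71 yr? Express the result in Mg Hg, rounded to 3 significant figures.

The sink rate constant is k = F₀/M₀ = 4101/4347 = 0.9434 yr⁻¹.
Solving dM/dt = F₁ − kM with M(0) = M₀ gives M(t) = F₁/k + (M₀ − F₁/k)·e^(−kt).
F₁/k = 6964/0.9434 = 7381.7 Mg Hg; kt = 0.9434 × 1.71 = 1.613, e^(−kt) = 0.1992.
M(1.71) = 7381.7 + (4347 − 7381.7) × 0.1992 = 7381.7 − 604.7 = 6777.1 Mg Hg.

6780 Mg Hg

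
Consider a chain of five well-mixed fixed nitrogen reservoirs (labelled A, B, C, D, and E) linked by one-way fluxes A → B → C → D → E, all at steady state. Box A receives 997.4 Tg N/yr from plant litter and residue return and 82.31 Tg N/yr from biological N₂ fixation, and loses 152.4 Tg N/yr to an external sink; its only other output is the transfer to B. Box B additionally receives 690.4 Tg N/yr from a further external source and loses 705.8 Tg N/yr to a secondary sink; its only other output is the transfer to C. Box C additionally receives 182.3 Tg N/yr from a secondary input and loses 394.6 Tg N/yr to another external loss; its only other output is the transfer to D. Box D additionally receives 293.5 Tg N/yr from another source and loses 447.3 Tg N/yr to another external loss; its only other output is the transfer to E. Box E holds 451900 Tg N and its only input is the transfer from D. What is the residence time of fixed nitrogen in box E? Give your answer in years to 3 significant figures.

828 yr

Box A: F(A→B) = (997.4 + 82.31) − 152.4 = 927.31 Tg N/yr.
Box B: F(B→C) = (927.31 + 690.4) − 705.8 = 911.91 Tg N/yr.
Box C: F(C→D) = (911.91 + 182.3) − 394.6 = 699.61 Tg N/yr.
Box D: F(D→E) = (699.61 + 293.5) − 447.3 = 545.81 Tg N/yr.
Box E throughput = its input = 545.81 Tg N/yr; τ = 451900 / 545.81 = 827.9 yr.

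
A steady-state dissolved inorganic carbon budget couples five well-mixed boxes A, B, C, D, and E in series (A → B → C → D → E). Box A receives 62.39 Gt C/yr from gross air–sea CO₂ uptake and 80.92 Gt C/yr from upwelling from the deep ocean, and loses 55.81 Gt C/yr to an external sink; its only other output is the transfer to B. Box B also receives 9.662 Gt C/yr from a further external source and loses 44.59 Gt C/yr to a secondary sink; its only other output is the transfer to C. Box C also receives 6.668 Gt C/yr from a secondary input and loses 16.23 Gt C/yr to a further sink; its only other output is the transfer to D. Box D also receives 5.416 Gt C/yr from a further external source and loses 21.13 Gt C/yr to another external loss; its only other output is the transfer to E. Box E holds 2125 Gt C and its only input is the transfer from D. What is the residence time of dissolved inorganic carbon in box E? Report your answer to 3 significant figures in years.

77.9 yr

Box A: F(A→B) = (62.39 + 80.92) − 55.81 = 87.500 Gt C/yr.
Box B: F(B→C) = (87.500 + 9.662) − 44.59 = 52.572 Gt C/yr.
Box C: F(C→D) = (52.572 + 6.668) − 16.23 = 43.010 Gt C/yr.
Box D: F(D→E) = (43.010 + 5.416) − 21.13 = 27.296 Gt C/yr.
Box E throughput = its input = 27.296 Gt C/yr; τ = 2125 / 27.296 = 77.85 yr.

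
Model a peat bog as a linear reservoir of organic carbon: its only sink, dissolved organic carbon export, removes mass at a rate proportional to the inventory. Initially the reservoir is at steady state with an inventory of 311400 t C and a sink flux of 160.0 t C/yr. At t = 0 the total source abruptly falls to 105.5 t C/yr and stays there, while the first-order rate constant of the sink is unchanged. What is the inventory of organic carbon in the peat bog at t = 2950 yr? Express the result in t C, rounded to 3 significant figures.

229000 t C

Residence time τ = M₀/F₀ = 1946 yr. The eventual steady state is M_∞ = M₀·(F₁/F₀) = 311400 × 105.5/160.0 = 205330 t C.
The anomaly ΔM(t) = M(t) − M_∞ decays as ΔM₀·e^(−t/τ) with ΔM₀ = 311400 − 205330 = 106100 t C.
At t = 2950 yr, e^(−t/τ) = e^(−1.516) = 0.2196, so ΔM = 23300 t C and M = 205330 + 23300 = 228630 t C.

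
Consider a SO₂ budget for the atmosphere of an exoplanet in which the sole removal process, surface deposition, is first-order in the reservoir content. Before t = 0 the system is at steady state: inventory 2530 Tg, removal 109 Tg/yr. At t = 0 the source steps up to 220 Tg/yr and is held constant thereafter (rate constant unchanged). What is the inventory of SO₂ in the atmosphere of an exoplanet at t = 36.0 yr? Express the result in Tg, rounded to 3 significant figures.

4560 Tg

The sink rate constant is k = F₀/M₀ = 109/2530 = 0.04308 yr⁻¹.
Solving dM/dt = F₁ − kM with M(0) = M₀ gives M(t) = F₁/k + (M₀ − F₁/k)·e^(−kt).
F₁/k = 220/0.04308 = 5106.4 Tg; kt = 0.04308 × 36.0 = 1.551, e^(−kt) = 0.2120.
M(36.0) = 5106.4 + (2530 − 5106.4) × 0.2120 = 5106.4 − 546.3 = 4560.1 Tg.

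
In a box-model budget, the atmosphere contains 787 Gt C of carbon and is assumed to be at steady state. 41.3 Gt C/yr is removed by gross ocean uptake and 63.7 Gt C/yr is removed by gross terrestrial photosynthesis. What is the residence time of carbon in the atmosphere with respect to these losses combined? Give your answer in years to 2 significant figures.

Total removal = 41.30 + 63.70 = 105.00 Gt C/yr.
τ = M / ΣF_out = 787 / 105.00 = 7.495 yr.

7.5 yr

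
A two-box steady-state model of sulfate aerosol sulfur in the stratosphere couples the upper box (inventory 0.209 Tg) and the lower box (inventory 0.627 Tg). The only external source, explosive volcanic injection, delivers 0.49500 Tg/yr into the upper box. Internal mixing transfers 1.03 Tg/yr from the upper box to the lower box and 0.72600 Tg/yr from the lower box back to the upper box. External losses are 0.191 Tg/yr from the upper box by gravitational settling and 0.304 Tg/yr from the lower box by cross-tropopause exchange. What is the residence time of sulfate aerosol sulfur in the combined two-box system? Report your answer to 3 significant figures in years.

1.69 yr

Residence time in the combined system uses the total inventory and the total *external* removal — internal exchanges between the two boxes cancel.
M_total = 0.209 + 0.627 = 0.83600 Tg.
ΣF_external_out = 0.191 + 0.304 = 0.49500 Tg/yr.
τ = M_total / ΣF_ext = 0.83600 / 0.49500 = 1.689 yr.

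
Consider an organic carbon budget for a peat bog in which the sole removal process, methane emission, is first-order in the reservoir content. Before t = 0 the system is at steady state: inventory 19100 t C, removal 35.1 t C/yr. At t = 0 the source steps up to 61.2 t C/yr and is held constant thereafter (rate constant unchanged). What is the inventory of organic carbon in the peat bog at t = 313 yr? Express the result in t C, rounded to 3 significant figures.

τ = M₀/F₀ = 19100/35.1 = 544.2 yr; rate constant k = 1/τ.
New steady state M_∞ = F₁/k = F₁·τ = 61.2 × 544.2 = 33303 t C.
M(t) = M_∞ + (M₀ − M_∞)·e^(−t/τ); t/τ = 313/544.2 = 0.5752, so e^(−t/τ) = 0.5626.
M(t) = 33303 − 14200 × 0.5626 = 25312 t C.

25300 t C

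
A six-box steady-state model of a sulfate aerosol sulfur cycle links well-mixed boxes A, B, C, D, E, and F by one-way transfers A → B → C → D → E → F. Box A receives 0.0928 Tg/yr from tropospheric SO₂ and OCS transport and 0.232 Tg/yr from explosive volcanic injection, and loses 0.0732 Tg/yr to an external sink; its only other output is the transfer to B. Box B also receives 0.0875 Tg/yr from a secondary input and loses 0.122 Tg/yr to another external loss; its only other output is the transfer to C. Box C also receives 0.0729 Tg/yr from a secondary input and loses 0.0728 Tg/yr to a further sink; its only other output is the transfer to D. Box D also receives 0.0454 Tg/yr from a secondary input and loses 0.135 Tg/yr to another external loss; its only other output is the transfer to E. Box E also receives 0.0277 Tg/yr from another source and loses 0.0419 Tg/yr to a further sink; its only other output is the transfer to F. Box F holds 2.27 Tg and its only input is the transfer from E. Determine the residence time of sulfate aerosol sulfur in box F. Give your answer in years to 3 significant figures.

Box A: F(A→B) = (0.0928 + 0.232) − 0.0732 = 0.25160 Tg/yr.
Box B: F(B→C) = (0.25160 + 0.0875) − 0.122 = 0.21710 Tg/yr.
Box C: F(C→D) = (0.21710 + 0.0729) − 0.0728 = 0.21720 Tg/yr.
Box D: F(D→E) = (0.21720 + 0.0454) − 0.135 = 0.12760 Tg/yr.
Box E: F(E→F) = (0.12760 + 0.0277) − 0.0419 = 0.11340 Tg/yr.
Box F throughput = its input = 0.11340 Tg/yr; τ = 2.27 / 0.11340 = 20.02 yr.

20.0 yr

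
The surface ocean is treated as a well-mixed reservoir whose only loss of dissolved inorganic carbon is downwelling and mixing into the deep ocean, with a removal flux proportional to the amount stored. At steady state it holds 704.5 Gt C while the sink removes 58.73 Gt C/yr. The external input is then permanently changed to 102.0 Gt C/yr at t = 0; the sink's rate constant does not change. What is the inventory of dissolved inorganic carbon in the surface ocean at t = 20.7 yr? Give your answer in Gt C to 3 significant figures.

The sink rate constant is k = F₀/M₀ = 58.73/704.5 = 0.08336 yr⁻¹.
Solving dM/dt = F₁ − kM with M(0) = M₀ gives M(t) = F₁/k + (M₀ − F₁/k)·e^(−kt).
F₁/k = 102.0/0.08336 = 1223.5 Gt C; kt = 0.08336 × 20.7 = 1.726, e^(−kt) = 0.1781.
M(20.7) = 1223.5 + (704.5 − 1223.5) × 0.1781 = 1223.5 − 92.42 = 1131.1 Gt C.

1130 Gt C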